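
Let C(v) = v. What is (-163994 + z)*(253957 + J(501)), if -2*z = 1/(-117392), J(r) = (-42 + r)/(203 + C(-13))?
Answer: -371573191146737651/8921792 ≈ -4.1648e+10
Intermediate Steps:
J(r) = -21/95 + r/190 (J(r) = (-42 + r)/(203 - 13) = (-42 + r)/190 = (-42 + r)*(1/190) = -21/95 + r/190)
z = 1/234784 (z = -½/(-117392) = -½*(-1/117392) = 1/234784 ≈ 4.2592e-6)
(-163994 + z)*(253957 + J(501)) = (-163994 + 1/234784)*(253957 + (-21/95 + (1/190)*501)) = -38503167295*(253957 + (-21/95 + 501/190))/234784 = -38503167295*(253957 + 459/190)/234784 = -38503167295/234784*48252289/190 = -371573191146737651/8921792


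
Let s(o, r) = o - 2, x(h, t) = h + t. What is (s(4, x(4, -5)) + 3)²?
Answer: 25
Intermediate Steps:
s(o, r) = -2 + o
(s(4, x(4, -5)) + 3)² = ((-2 + 4) + 3)² = (2 + 3)² = 5² = 25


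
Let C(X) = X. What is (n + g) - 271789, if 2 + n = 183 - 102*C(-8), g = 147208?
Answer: -123584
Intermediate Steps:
n = 997 (n = -2 + (183 - 102*(-8)) = -2 + (183 + 816) = -2 + 999 = 997)
(n + g) - 271789 = (997 + 147208) - 271789 = 148205 - 271789 = -123584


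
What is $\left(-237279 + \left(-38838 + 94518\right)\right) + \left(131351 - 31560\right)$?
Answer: $-81808$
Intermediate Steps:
$\left(-237279 + \left(-38838 + 94518\right)\right) + \left(131351 - 31560\right) = \left(-237279 + 55680\right) + \left(131351 - 31560\right) = -181599 + 99791 = -81808$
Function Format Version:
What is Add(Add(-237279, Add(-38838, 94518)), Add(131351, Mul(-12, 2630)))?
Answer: -81808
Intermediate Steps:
Add(Add(-237279, Add(-38838, 94518)), Add(131351, Mul(-12, 2630))) = Add(Add(-237279, 55680), Add(131351, -31560)) = Add(-181599, 99791) = -81808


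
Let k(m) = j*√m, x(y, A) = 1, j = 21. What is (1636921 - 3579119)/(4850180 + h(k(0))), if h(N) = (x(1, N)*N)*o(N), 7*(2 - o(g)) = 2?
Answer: -971099/2425090 ≈ -0.40044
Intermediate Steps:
k(m) = 21*√m
o(g) = 12/7 (o(g) = 2 - ⅐*2 = 2 - 2/7 = 12/7)
h(N) = 12*N/7 (h(N) = (1*N)*(12/7) = N*(12/7) = 12*N/7)
(1636921 - 3579119)/(4850180 + h(k(0))) = (1636921 - 3579119)/(4850180 + 12*(21*√0)/7) = -1942198/(4850180 + 12*(21*0)/7) = -1942198/(4850180 + (12/7)*0) = -1942198/(4850180 + 0) = -1942198/4850180 = -1942198*1/4850180 = -971099/2425090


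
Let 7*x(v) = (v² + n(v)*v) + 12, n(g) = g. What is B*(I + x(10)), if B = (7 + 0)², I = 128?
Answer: 7756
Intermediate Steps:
x(v) = 12/7 + 2*v²/7 (x(v) = ((v² + v*v) + 12)/7 = ((v² + v²) + 12)/7 = (2*v² + 12)/7 = (12 + 2*v²)/7 = 12/7 + 2*v²/7)
B = 49 (B = 7² = 49)
B*(I + x(10)) = 49*(128 + (12/7 + (2/7)*10²)) = 49*(128 + (12/7 + (2/7)*100)) = 49*(128 + (12/7 + 200/7)) = 49*(128 + 212/7) = 49*(1108/7) = 7756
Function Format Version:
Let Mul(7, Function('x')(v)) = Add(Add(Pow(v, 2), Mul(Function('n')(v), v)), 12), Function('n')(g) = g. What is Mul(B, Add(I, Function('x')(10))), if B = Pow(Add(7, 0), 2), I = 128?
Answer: 7756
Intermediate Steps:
Function('x')(v) = Add(Rational(12, 7), Mul(Rational(2, 7), Pow(v, 2))) (Function('x')(v) = Mul(Rational(1, 7), Add(Add(Pow(v, 2), Mul(v, v)), 12)) = Mul(Rational(1, 7), Add(Add(Pow(v, 2), Pow(v, 2)), 12)) = Mul(Rational(1, 7), Add(Mul(2, Pow(v, 2)), 12)) = Mul(Rational(1, 7), Add(12, Mul(2, Pow(v, 2)))) = Add(Rational(12, 7), Mul(Rational(2, 7), Pow(v, 2))))
B = 49 (B = Pow(7, 2) = 49)
Mul(B, Add(I, Function('x')(10))) = Mul(49, Add(128, Add(Rational(12, 7), Mul(Rational(2, 7), Pow(10, 2))))) = Mul(49, Add(128, Add(Rational(12, 7), Mul(Rational(2, 7), 100)))) = Mul(49, Add(128, Add(Rational(12, 7), Rational(200, 7)))) = Mul(49, Add(128, Rational(212, 7))) = Mul(49, Rational(1108, 7)) = 7756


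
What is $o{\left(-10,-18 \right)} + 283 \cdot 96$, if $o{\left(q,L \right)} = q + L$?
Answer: $27140$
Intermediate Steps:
$o{\left(q,L \right)} = L + q$
$o{\left(-10,-18 \right)} + 283 \cdot 96 = \left(-18 - 10\right) + 283 \cdot 96 = -28 + 27168 = 27140$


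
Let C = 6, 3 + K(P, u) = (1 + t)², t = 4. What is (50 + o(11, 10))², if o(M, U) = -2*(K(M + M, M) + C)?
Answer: 36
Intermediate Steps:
K(P, u) = 22 (K(P, u) = -3 + (1 + 4)² = -3 + 5² = -3 + 25 = 22)
o(M, U) = -56 (o(M, U) = -2*(22 + 6) = -2*28 = -56)
(50 + o(11, 10))² = (50 - 56)² = (-6)² = 36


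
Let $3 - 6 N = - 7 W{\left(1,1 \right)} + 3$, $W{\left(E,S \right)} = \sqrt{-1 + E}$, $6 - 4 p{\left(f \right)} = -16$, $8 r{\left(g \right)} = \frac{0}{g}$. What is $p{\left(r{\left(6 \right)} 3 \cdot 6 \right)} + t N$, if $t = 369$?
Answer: $\frac{11}{2} \approx 5.5$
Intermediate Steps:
$r{\left(g \right)} = 0$ ($r{\left(g \right)} = \frac{0 \frac{1}{g}}{8} = \frac{1}{8} \cdot 0 = 0$)
$p{\left(f \right)} = \frac{11}{2}$ ($p{\left(f \right)} = \frac{3}{2} - -4 = \frac{3}{2} + 4 = \frac{11}{2}$)
$N = 0$ ($N = \frac{1}{2} - \frac{- 7 \sqrt{-1 + 1} + 3}{6} = \frac{1}{2} - \frac{- 7 \sqrt{0} + 3}{6} = \frac{1}{2} - \frac{\left(-7\right) 0 + 3}{6} = \frac{1}{2} - \frac{0 + 3}{6} = \frac{1}{2} - \frac{1}{2} = 0$)
$p{\left(r{\left(6 \right)} 3 \cdot 6 \right)} + t N = \frac{11}{2} + 369 \cdot 0 = \frac{11}{2} + 0 = \frac{11}{2}$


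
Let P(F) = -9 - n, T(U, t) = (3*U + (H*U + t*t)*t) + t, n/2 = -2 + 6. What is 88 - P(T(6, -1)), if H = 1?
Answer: 105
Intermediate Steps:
n = 8 (n = 2*(-2 + 6) = 2*4 = 8)
T(U, t) = t + 3*U + t*(U + t**2) (T(U, t) = (3*U + (1*U + t*t)*t) + t = (3*U + (U + t**2)*t) + t = (3*U + t*(U + t**2)) + t = t + 3*U + t*(U + t**2))
P(F) = -17 (P(F) = -9 - 1*8 = -9 - 8 = -17)
88 - P(T(6, -1)) = 88 - 1*(-17) = 88 + 17 = 105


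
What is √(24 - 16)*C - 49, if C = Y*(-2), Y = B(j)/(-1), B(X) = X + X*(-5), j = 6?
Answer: -49 - 96*√2 ≈ -184.76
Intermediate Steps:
B(X) = -4*X (B(X) = X - 5*X = -4*X)
Y = 24 (Y = -4*6/(-1) = -24*(-1) = 24)
C = -48 (C = 24*(-2) = -48)
√(24 - 16)*C - 49 = √(24 - 16)*(-48) - 49 = √8*(-48) - 49 = (2*√2)*(-48) - 49 = -96*√2 - 49 = -49 - 96*√2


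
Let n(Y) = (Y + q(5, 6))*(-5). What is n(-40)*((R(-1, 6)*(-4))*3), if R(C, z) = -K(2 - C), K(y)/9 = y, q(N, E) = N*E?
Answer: 16200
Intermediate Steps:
q(N, E) = E*N
K(y) = 9*y
n(Y) = -150 - 5*Y (n(Y) = (Y + 6*5)*(-5) = (Y + 30)*(-5) = (30 + Y)*(-5) = -150 - 5*Y)
R(C, z) = -18 + 9*C (R(C, z) = -9*(2 - C) = -(18 - 9*C) = -18 + 9*C)
n(-40)*((R(-1, 6)*(-4))*3) = (-150 - 5*(-40))*(((-18 + 9*(-1))*(-4))*3) = (-150 + 200)*(((-18 - 9)*(-4))*3) = 50*(-27*(-4)*3) = 50*(108*3) = 50*324 = 16200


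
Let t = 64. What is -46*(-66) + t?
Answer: 3100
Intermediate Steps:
-46*(-66) + t = -46*(-66) + 64 = 3036 + 64 = 3100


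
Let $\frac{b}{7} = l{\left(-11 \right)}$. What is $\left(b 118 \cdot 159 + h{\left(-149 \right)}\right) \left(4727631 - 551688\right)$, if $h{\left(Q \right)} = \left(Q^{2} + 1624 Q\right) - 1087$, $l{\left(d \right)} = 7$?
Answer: $2916795962868$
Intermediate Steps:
$h{\left(Q \right)} = -1087 + Q^{2} + 1624 Q$
$b = 49$ ($b = 7 \cdot 7 = 49$)
$\left(b 118 \cdot 159 + h{\left(-149 \right)}\right) \left(4727631 - 551688\right) = \left(49 \cdot 118 \cdot 159 + \left(-1087 + \left(-149\right)^{2} + 1624 \left(-149\right)\right)\right) \left(4727631 - 551688\right) = \left(5782 \cdot 159 - 220862\right) 4175943 = \left(919338 - 220862\right) 4175943 = 698476 \cdot 4175943 = 2916795962868$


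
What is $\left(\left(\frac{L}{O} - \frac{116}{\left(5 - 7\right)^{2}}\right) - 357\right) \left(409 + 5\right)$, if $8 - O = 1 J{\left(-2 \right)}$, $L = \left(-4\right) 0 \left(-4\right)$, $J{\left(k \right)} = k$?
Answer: $-159804$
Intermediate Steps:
$L = 0$ ($L = 0 \left(-4\right) = 0$)
$O = 10$ ($O = 8 - 1 \left(-2\right) = 8 - -2 = 8 + 2 = 10$)
$\left(\left(\frac{L}{O} - \frac{116}{\left(5 - 7\right)^{2}}\right) - 357\right) \left(409 + 5\right) = \left(\left(\frac{0}{10} - \frac{116}{\left(5 - 7\right)^{2}}\right) - 357\right) \left(409 + 5\right) = \left(\left(0 \cdot \frac{1}{10} - \frac{116}{\left(-2\right)^{2}}\right) - 357\right) 414 = \left(\left(0 - \frac{116}{4}\right) - 357\right) 414 = \left(\left(0 - 29\right) - 357\right) 414 = \left(-29 - 357\right) 414 = \left(-386\right) 414 = -159804$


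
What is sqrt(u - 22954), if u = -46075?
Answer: I*sqrt(69029) ≈ 262.73*I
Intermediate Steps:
sqrt(u - 22954) = sqrt(-46075 - 22954) = sqrt(-69029) = I*sqrt(69029)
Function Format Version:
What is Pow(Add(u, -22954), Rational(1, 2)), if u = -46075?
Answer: Mul(I, Pow(69029, Rational(1, 2))) ≈ Mul(262.73, I)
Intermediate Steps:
Pow(Add(u, -22954), Rational(1, 2)) = Pow(Add(-46075, -22954), Rational(1, 2)) = Pow(-69029, Rational(1, 2)) = Mul(I, Pow(69029, Rational(1, 2)))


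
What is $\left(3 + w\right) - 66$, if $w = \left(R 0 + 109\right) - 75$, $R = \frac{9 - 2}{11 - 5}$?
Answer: $-29$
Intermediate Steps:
$R = \frac{7}{6} \approx 1.1667$
$w = 34$ ($w = \left(\frac{7}{6} \cdot 0 + 109\right) - 75 = \left(0 + 109\right) - 75 = 109 - 75 = 34$)
$\left(3 + w\right) - 66 = \left(3 + 34\right) - 66 = 37 - 66 = -29$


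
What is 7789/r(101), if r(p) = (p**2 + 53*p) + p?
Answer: 7789/15655 ≈ 0.49754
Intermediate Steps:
r(p) = p**2 + 54*p
7789/r(101) = 7789/((101*(54 + 101))) = 7789/((101*155)) = 7789/15655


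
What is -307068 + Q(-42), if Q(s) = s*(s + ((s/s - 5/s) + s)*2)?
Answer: -301870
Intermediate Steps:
Q(s) = s*(2 - 10/s + 3*s) (Q(s) = s*(s + ((1 - 5/s) + s)*2) = s*(s + (1 + s - 5/s)*2) = s*(s + (2 - 10/s + 2*s)) = s*(2 - 10/s + 3*s))
-307068 + Q(-42) = -307068 + (-10 + 2*(-42) + 3*(-42)²) = -307068 + (-10 - 84 + 3*1764) = -307068 + (-10 - 84 + 5292) = -307068 + 5198 = -301870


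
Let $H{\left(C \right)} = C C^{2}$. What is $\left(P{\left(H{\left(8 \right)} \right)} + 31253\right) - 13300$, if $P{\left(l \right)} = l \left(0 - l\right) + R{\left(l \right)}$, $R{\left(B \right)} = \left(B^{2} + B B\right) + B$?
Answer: $280609$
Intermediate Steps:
$R{\left(B \right)} = B + 2 B^{2}$ ($R{\left(B \right)} = \left(B^{2} + B^{2}\right) + B = 2 B^{2} + B = B + 2 B^{2}$)
$H{\left(C \right)} = C^{3}$
$P{\left(l \right)} = - l^{2} + l \left(1 + 2 l\right)$ ($P{\left(l \right)} = l \left(0 - l\right) + l \left(1 + 2 l\right) = l \left(- l\right) + l \left(1 + 2 l\right) = - l^{2} + l \left(1 + 2 l\right)$)
$\left(P{\left(H{\left(8 \right)} \right)} + 31253\right) - 13300 = \left(8^{3} \left(1 + 8^{3}\right) + 31253\right) - 13300 = \left(512 \left(1 + 512\right) + 31253\right) - 13300 = \left(512 \cdot 513 + 31253\right) - 13300 = \left(262656 + 31253\right) - 13300 = 293909 - 13300 = 280609$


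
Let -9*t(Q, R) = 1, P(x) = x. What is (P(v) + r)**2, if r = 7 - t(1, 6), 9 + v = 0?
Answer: 289/81 ≈ 3.5679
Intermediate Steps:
v = -9 (v = -9 + 0 = -9)
t(Q, R) = -1/9 (t(Q, R) = -1/9*1 = -1/9)
r = 64/9 (r = 7 - 1*(-1/9) = 7 + 1/9 = 64/9 ≈ 7.1111)
(P(v) + r)**2 = (-9 + 64/9)**2 = (-17/9)**2 = 289/81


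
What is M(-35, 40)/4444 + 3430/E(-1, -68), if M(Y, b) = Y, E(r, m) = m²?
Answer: 1885135/2568632 ≈ 0.73391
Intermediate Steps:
M(-35, 40)/4444 + 3430/E(-1, -68) = -35/4444 + 3430/((-68)²) = -35*1/4444 + 3430/4624 = -35/4444 + 3430*(1/4624) = -35/4444 + 1715/2312 = 1885135/2568632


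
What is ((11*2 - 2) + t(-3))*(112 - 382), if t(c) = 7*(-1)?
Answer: -3510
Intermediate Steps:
t(c) = -7
((11*2 - 2) + t(-3))*(112 - 382) = ((11*2 - 2) - 7)*(112 - 382) = ((22 - 2) - 7)*(-270) = (20 - 7)*(-270) = 13*(-270) = -3510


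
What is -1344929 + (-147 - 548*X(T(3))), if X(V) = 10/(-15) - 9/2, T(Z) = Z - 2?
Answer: -4026734/3 ≈ -1.3422e+6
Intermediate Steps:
T(Z) = -2 + Z
X(V) = -31/6 (X(V) = 10*(-1/15) - 9*½ = -⅔ - 9/2 = -31/6)
-1344929 + (-147 - 548*X(T(3))) = -1344929 + (-147 - 548*(-31/6)) = -1344929 + (-147 + 8494/3) = -1344929 + 8053/3 = -4026734/3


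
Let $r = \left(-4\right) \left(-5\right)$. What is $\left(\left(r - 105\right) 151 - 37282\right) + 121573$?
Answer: $71456$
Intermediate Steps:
$r = 20$
$\left(\left(r - 105\right) 151 - 37282\right) + 121573 = \left(\left(20 - 105\right) 151 - 37282\right) + 121573 = \left(\left(-85\right) 151 - 37282\right) + 121573 = \left(-12835 - 37282\right) + 121573 = -50117 + 121573 = 71456$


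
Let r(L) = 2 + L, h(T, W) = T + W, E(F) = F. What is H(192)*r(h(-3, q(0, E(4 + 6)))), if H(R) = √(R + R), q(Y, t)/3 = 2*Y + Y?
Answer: -8*√6 ≈ -19.596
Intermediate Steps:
q(Y, t) = 9*Y (q(Y, t) = 3*(2*Y + Y) = 3*(3*Y) = 9*Y)
H(R) = √2*√R (H(R) = √(2*R) = √2*√R)
H(192)*r(h(-3, q(0, E(4 + 6)))) = (√2*√192)*(2 + (-3 + 9*0)) = (√2*(8*√3))*(2 + (-3 + 0)) = (8*√6)*(2 - 3) = (8*√6)*(-1) = -8*√6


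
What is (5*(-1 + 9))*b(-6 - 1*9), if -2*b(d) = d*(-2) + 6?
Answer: -720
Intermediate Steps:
b(d) = -3 + d (b(d) = -(d*(-2) + 6)/2 = -(-2*d + 6)/2 = -(6 - 2*d)/2 = -3 + d)
(5*(-1 + 9))*b(-6 - 1*9) = (5*(-1 + 9))*(-3 + (-6 - 1*9)) = (5*8)*(-3 + (-6 - 9)) = 40*(-3 - 15) = 40*(-18) = -720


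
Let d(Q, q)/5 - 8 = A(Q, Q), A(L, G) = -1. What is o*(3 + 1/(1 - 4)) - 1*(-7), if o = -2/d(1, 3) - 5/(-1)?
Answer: 2119/105 ≈ 20.181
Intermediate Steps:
d(Q, q) = 35 (d(Q, q) = 40 + 5*(-1) = 40 - 5 = 35)
o = 173/35 (o = -2/35 - 5/(-1) = -2*1/35 - 5*(-1) = -2/35 + 5 = 173/35 ≈ 4.9429)
o*(3 + 1/(1 - 4)) - 1*(-7) = 173*(3 + 1/(1 - 4))/35 - 1*(-7) = 173*(3 + 1/(-3))/35 + 7 = 173*(3 - ⅓)/35 + 7 = (173/35)*(8/3) + 7 = 1384/105 + 7 = 2119/105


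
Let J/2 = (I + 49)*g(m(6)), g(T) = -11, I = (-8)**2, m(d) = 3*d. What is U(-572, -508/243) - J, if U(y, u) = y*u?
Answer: 894674/243 ≈ 3681.8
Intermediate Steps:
I = 64
U(y, u) = u*y
J = -2486 (J = 2*((64 + 49)*(-11)) = 2*(113*(-11)) = 2*(-1243) = -2486)
U(-572, -508/243) - J = -508/243*(-572) - 1*(-2486) = -508*1/243*(-572) + 2486 = -508/243*(-572) + 2486 = 290576/243 + 2486 = 894674/243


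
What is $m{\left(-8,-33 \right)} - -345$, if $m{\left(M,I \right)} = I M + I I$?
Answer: $1698$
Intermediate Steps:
$m{\left(M,I \right)} = I^{2} + I M$ ($m{\left(M,I \right)} = I M + I^{2} = I^{2} + I M$)
$m{\left(-8,-33 \right)} - -345 = - 33 \left(-33 - 8\right) - -345 = \left(-33\right) \left(-41\right) + \left(-1329 + 1674\right) = 1353 + 345 = 1698$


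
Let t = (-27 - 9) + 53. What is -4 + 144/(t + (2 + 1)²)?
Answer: 20/13 ≈ 1.5385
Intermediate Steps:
t = 17 (t = -36 + 53 = 17)
-4 + 144/(t + (2 + 1)²) = -4 + 144/(17 + (2 + 1)²) = -4 + 144/(17 + 3²) = -4 + 144/(17 + 9) = -4 + 144/26 = -4 + (1/26)*144 = -4 + 72/13 = 20/13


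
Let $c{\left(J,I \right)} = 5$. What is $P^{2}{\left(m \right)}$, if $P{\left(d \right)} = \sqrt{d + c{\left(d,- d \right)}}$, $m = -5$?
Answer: $0$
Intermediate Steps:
$P{\left(d \right)} = \sqrt{5 + d}$ ($P{\left(d \right)} = \sqrt{d + 5} = \sqrt{5 + d}$)
$P^{2}{\left(m \right)} = \left(\sqrt{5 - 5}\right)^{2} = \left(\sqrt{0}\right)^{2} = 0^{2} = 0$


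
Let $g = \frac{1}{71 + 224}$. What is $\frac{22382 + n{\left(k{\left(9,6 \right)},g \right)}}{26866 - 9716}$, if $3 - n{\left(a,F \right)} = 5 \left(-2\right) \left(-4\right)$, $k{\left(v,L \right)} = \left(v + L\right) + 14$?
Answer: $\frac{4469}{3430} \approx 1.3029$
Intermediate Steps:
$k{\left(v,L \right)} = 14 + L + v$ ($k{\left(v,L \right)} = \left(L + v\right) + 14 = 14 + L + v$)
$g = \frac{1}{295} \approx 0.0033898$
$n{\left(a,F \right)} = -37$ ($n{\left(a,F \right)} = 3 - 5 \left(-2\right) \left(-4\right) = 3 - \left(-10\right) \left(-4\right) = 3 - 40 = -37$)
$\frac{22382 + n{\left(k{\left(9,6 \right)},g \right)}}{26866 - 9716} = \frac{22382 - 37}{26866 - 9716} = \frac{22345}{17150} = 22345 \cdot \frac{1}{17150} = \frac{4469}{3430}$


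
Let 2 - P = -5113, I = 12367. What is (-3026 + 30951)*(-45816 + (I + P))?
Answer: -791226950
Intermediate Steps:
P = 5115 (P = 2 - 1*(-5113) = 2 + 5113 = 5115)
(-3026 + 30951)*(-45816 + (I + P)) = (-3026 + 30951)*(-45816 + (12367 + 5115)) = 27925*(-45816 + 17482) = 27925*(-28334) = -791226950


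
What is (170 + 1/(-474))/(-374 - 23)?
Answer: -80579/188178 ≈ -0.42821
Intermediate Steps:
(170 + 1/(-474))/(-374 - 23) = (170 - 1/474)/(-397) = (80579/474)*(-1/397) = -80579/188178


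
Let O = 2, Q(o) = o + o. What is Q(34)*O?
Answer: 136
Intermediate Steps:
Q(o) = 2*o
Q(34)*O = (2*34)*2 = 68*2 = 136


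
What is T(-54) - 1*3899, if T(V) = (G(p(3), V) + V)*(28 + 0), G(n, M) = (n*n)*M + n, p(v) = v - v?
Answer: -5411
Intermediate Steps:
p(v) = 0
G(n, M) = n + M*n² (G(n, M) = n²*M + n = M*n² + n = n + M*n²)
T(V) = 28*V (T(V) = (0*(1 + V*0) + V)*(28 + 0) = (0*(1 + 0) + V)*28 = (0*1 + V)*28 = (0 + V)*28 = V*28 = 28*V)
T(-54) - 1*3899 = 28*(-54) - 1*3899 = -1512 - 3899 = -5411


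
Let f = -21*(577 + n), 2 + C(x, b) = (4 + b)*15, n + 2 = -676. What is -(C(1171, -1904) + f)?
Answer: 26381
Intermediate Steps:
n = -678 (n = -2 - 676 = -678)
C(x, b) = 58 + 15*b (C(x, b) = -2 + (4 + b)*15 = -2 + (60 + 15*b) = 58 + 15*b)
f = 2121 (f = -21*(577 - 678) = -21*(-101) = 2121)
-(C(1171, -1904) + f) = -((58 + 15*(-1904)) + 2121) = -((58 - 28560) + 2121) = -(-28502 + 2121) = -1*(-26381) = 26381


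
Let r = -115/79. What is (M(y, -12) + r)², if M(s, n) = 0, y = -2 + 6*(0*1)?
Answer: 13225/6241 ≈ 2.1191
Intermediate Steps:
y = -2 (y = -2 + 6*0 = -2 + 0 = -2)
r = -115/79 (r = -115*1/79 = -115/79 ≈ -1.4557)
(M(y, -12) + r)² = (0 - 115/79)² = (-115/79)² = 13225/6241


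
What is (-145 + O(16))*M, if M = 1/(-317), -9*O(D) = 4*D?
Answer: 1369/2853 ≈ 0.47985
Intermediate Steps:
O(D) = -4*D/9
M = -1/317 ≈ -0.0031546
(-145 + O(16))*M = (-145 - 4/9*16)*(-1/317) = (-145 - 64/9)*(-1/317) = -1369/9*(-1/317) = 1369/2853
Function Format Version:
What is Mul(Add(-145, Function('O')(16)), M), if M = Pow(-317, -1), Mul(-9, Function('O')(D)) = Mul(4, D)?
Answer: Rational(1369, 2853) ≈ 0.47985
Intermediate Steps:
Function('O')(D) = Mul(Rational(-4, 9), D) (Function('O')(D) = Mul(Rational(-1, 9), Mul(4, D)) = Mul(Rational(-4, 9), D))
M = Rational(-1, 317) ≈ -0.0031546
Mul(Add(-145, Function('O')(16)), M) = Mul(Add(-145, Mul(Rational(-4, 9), 16)), Rational(-1, 317)) = Mul(Add(-145, Rational(-64, 9)), Rational(-1, 317)) = Mul(Rational(-1369, 9), Rational(-1, 317)) = Rational(1369, 2853)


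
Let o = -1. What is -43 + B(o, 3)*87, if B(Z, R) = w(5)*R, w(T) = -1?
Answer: -304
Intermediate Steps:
B(Z, R) = -R
-43 + B(o, 3)*87 = -43 - 1*3*87 = -43 - 3*87 = -43 - 261 = -304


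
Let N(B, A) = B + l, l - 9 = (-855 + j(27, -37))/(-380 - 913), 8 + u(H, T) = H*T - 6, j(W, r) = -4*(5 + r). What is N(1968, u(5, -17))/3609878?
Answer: 1278494/2333786127 ≈ 0.00054782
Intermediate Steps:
j(W, r) = -20 - 4*r
u(H, T) = -14 + H*T (u(H, T) = -8 + (H*T - 6) = -8 + (-6 + H*T) = -14 + H*T)
l = 12364/1293 (l = 9 + (-855 + (-20 - 4*(-37)))/(-380 - 913) = 9 + (-855 + (-20 + 148))/(-1293) = 9 + (-855 + 128)*(-1/1293) = 9 - 727*(-1/1293) = 9 + 727/1293 = 12364/1293 ≈ 9.5623)
N(B, A) = 12364/1293 + B (N(B, A) = B + 12364/1293 = 12364/1293 + B)
N(1968, u(5, -17))/3609878 = (12364/1293 + 1968)/3609878 = (2556988/1293)*(1/3609878) = 1278494/2333786127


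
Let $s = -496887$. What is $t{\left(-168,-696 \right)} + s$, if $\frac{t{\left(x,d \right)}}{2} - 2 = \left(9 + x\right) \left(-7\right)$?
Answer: $-494657$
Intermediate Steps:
$t{\left(x,d \right)} = -122 - 14 x$ ($t{\left(x,d \right)} = 4 + 2 \left(9 + x\right) \left(-7\right) = 4 + 2 \left(-63 - 7 x\right) = 4 - \left(126 + 14 x\right) = -122 - 14 x$)
$t{\left(-168,-696 \right)} + s = \left(-122 - -2352\right) - 496887 = \left(-122 + 2352\right) - 496887 = 2230 - 496887 = -494657$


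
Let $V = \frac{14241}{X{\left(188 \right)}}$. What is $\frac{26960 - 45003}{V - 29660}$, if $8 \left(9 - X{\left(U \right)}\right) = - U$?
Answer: $\frac{1172795}{1899418} \approx 0.61745$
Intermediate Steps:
$X{\left(U \right)} = 9 + \frac{U}{8}$ ($X{\left(U \right)} = 9 - \frac{\left(-1\right) U}{8} = 9 + \frac{U}{8}$)
$V = \frac{28482}{65}$ ($V = \frac{14241}{9 + \frac{1}{8} \cdot 188} = \frac{14241}{9 + \frac{47}{2}} = \frac{14241}{\frac{65}{2}} = 14241 \cdot \frac{2}{65} = \frac{28482}{65} \approx 438.18$)
$\frac{26960 - 45003}{V - 29660} = \frac{26960 - 45003}{\frac{28482}{65} - 29660} = - \frac{18043}{- \frac{1899418}{65}} = \left(-18043\right) \left(- \frac{65}{1899418}\right) = \frac{1172795}{1899418}$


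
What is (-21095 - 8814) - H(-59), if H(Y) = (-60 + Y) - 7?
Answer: -29783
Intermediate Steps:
H(Y) = -67 + Y
(-21095 - 8814) - H(-59) = (-21095 - 8814) - (-67 - 59) = -29909 - 1*(-126) = -29909 + 126 = -29783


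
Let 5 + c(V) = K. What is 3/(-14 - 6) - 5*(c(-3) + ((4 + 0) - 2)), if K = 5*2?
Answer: -703/20 ≈ -35.150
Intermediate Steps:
K = 10
c(V) = 5 (c(V) = -5 + 10 = 5)
3/(-14 - 6) - 5*(c(-3) + ((4 + 0) - 2)) = 3/(-14 - 6) - 5*(5 + ((4 + 0) - 2)) = 3/(-20) - 5*(5 + (4 - 2)) = -1/20*3 - 5*(5 + 2) = -3/20 - 5*7 = -3/20 - 35 = -703/20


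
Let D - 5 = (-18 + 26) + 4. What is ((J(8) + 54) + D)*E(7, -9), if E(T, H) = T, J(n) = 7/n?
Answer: 4025/8 ≈ 503.13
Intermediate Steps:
D = 17 (D = 5 + ((-18 + 26) + 4) = 5 + (8 + 4) = 5 + 12 = 17)
((J(8) + 54) + D)*E(7, -9) = ((7/8 + 54) + 17)*7 = (439/8 + 17)*7 = (575/8)*7 = 4025/8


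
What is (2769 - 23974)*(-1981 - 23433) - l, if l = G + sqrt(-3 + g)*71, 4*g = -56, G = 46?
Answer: 538903824 - 71*I*sqrt(17) ≈ 5.389e+8 - 292.74*I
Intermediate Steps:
g = -14 (g = (1/4)*(-56) = -14)
l = 46 + 71*I*sqrt(17) (l = 46 + sqrt(-3 - 14)*71 = 46 + sqrt(-17)*71 = 46 + (I*sqrt(17))*71 = 46 + 71*I*sqrt(17) ≈ 46.0 + 292.74*I)
(2769 - 23974)*(-1981 - 23433) - l = (2769 - 23974)*(-1981 - 23433) - (46 + 71*I*sqrt(17)) = -21205*(-25414) + (-46 - 71*I*sqrt(17)) = 538903870 + (-46 - 71*I*sqrt(17)) = 538903824 - 71*I*sqrt(17)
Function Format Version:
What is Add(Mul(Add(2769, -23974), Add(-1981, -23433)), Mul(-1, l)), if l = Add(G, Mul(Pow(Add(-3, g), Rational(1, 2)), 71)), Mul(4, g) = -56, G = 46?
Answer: Add(538903824, Mul(-71, I, Pow(17, Rational(1, 2)))) ≈ Add(5.3890e+8, Mul(-292.74, I))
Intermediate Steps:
g = -14 (g = Mul(Rational(1, 4), -56) = -14)
l = Add(46, Mul(71, I, Pow(17, Rational(1, 2)))) (l = Add(46, Mul(Pow(Add(-3, -14), Rational(1, 2)), 71)) = Add(46, Mul(Pow(-17, Rational(1, 2)), 71)) = Add(46, Mul(Mul(I, Pow(17, Rational(1, 2))), 71)) = Add(46, Mul(71, I, Pow(17, Rational(1, 2)))) ≈ Add(46.000, Mul(292.74, I)))
Add(Mul(Add(2769, -23974), Add(-1981, -23433)), Mul(-1, l)) = Add(Mul(Add(2769, -23974), Add(-1981, -23433)), Mul(-1, Add(46, Mul(71, I, Pow(17, Rational(1, 2)))))) = Add(Mul(-21205, -25414), Add(-46, Mul(-71, I, Pow(17, Rational(1, 2))))) = Add(538903870, Add(-46, Mul(-71, I, Pow(17, Rational(1, 2))))) = Add(538903824, Mul(-71, I, Pow(17, Rational(1, 2))))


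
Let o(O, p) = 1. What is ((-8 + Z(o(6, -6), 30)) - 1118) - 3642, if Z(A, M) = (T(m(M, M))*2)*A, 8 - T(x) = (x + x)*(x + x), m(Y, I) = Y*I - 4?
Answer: -6427280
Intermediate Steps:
m(Y, I) = -4 + I*Y (m(Y, I) = I*Y - 4 = -4 + I*Y)
T(x) = 8 - 4*x**2 (T(x) = 8 - (x + x)*(x + x) = 8 - 2*x*2*x = 8 - 4*x**2)
Z(A, M) = A*(16 - 8*(-4 + M**2)**2) (Z(A, M) = ((8 - 4*(-4 + M*M)**2)*2)*A = ((8 - 4*(-4 + M**2)**2)*2)*A = (16 - 8*(-4 + M**2)**2)*A = A*(16 - 8*(-4 + M**2)**2))
((-8 + Z(o(6, -6), 30)) - 1118) - 3642 = ((-8 - 8*1*(-2 + (-4 + 30**2)**2)) - 1118) - 3642 = ((-8 - 8*1*(-2 + (-4 + 900)**2)) - 1118) - 3642 = ((-8 - 8*1*(-2 + 896**2)) - 1118) - 3642 = ((-8 - 8*1*(-2 + 802816)) - 1118) - 3642 = ((-8 - 8*1*802814) - 1118) - 3642 = ((-8 - 6422512) - 1118) - 3642 = (-6422520 - 1118) - 3642 = -6423638 - 3642 = -6427280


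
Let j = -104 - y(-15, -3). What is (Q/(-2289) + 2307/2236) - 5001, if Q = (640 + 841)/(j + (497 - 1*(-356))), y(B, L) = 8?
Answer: -1458679131149/291737628 ≈ -5000.0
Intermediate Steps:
j = -112 (j = -104 - 1*8 = -104 - 8 = -112)
Q = 1481/741 (Q = (640 + 841)/(-112 + (497 - 1*(-356))) = 1481/(-112 + (497 + 356)) = 1481/(-112 + 853) = 1481/741 ≈ 1.9986)
(Q/(-2289) + 2307/2236) - 5001 = ((1481/741)/(-2289) + 2307/2236) - 5001 = ((1481/741)*(-1/2289) + 2307*(1/2236)) - 5001 = (-1481/1696149 + 2307/2236) - 5001 = 300746479/291737628 - 5001 = -1458679131149/291737628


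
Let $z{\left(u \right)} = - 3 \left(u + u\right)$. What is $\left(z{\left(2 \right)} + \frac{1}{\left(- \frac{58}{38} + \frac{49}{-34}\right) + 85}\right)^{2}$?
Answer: $\frac{403567972900}{2808258049} \approx 143.71$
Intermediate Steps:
$z{\left(u \right)} = - 6 u$ ($z{\left(u \right)} = - 3 \cdot 2 u = - 6 u$)
$\left(z{\left(2 \right)} + \frac{1}{\left(- \frac{58}{38} + \frac{49}{-34}\right) + 85}\right)^{2} = \left(\left(-6\right) 2 + \frac{1}{\left(- \frac{58}{38} + \frac{49}{-34}\right) + 85}\right)^{2} = \left(-12 + \frac{1}{\left(\left(-58\right) \frac{1}{38} + 49 \left(- \frac{1}{34}\right)\right) + 85}\right)^{2} = \left(-12 + \frac{1}{\left(- \frac{29}{19} - \frac{49}{34}\right) + 85}\right)^{2} = \left(-12 + \frac{1}{- \frac{1917}{646} + 85}\right)^{2} = \left(-12 + \frac{1}{\frac{52993}{646}}\right)^{2} = \left(-12 + \frac{646}{52993}\right)^{2} = \left(- \frac{635270}{52993}\right)^{2} = \frac{403567972900}{2808258049}$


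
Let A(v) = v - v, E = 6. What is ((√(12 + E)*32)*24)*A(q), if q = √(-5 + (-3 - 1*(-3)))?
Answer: 0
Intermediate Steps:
q = I*√5 (q = √(-5 + (-3 + 3)) = √(-5 + 0) = √(-5) = I*√5 ≈ 2.2361*I)
A(v) = 0
((√(12 + E)*32)*24)*A(q) = ((√(12 + 6)*32)*24)*0 = ((√18*32)*24)*0 = (((3*√2)*32)*24)*0 = ((96*√2)*24)*0 = (2304*√2)*0 = 0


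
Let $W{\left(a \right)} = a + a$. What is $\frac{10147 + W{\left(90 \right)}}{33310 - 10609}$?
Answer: $\frac{449}{987} \approx 0.45491$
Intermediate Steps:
$W{\left(a \right)} = 2 a$
$\frac{10147 + W{\left(90 \right)}}{33310 - 10609} = \frac{10147 + 2 \cdot 90}{33310 - 10609} = \frac{10147 + 180}{22701} = 10327 \cdot \frac{1}{22701} = \frac{449}{987}$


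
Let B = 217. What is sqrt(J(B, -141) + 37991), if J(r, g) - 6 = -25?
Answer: 2*sqrt(9493) ≈ 194.86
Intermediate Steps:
J(r, g) = -19 (J(r, g) = 6 - 25 = -19)
sqrt(J(B, -141) + 37991) = sqrt(-19 + 37991) = sqrt(37972) = 2*sqrt(9493)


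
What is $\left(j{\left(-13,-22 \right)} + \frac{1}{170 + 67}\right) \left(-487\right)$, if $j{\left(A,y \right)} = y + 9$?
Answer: $\frac{1499960}{237} \approx 6328.9$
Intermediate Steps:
$j{\left(A,y \right)} = 9 + y$
$\left(j{\left(-13,-22 \right)} + \frac{1}{170 + 67}\right) \left(-487\right) = \left(\left(9 - 22\right) + \frac{1}{170 + 67}\right) \left(-487\right) = \left(-13 + \frac{1}{237}\right) \left(-487\right) = \left(- \frac{3080}{237}\right) \left(-487\right) = \frac{1499960}{237}$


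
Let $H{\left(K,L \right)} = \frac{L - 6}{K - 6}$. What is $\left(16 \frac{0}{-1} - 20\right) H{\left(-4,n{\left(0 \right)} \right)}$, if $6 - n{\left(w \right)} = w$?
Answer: $0$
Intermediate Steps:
$n{\left(w \right)} = 6 - w$
$H{\left(K,L \right)} = \frac{-6 + L}{-6 + K}$
$\left(16 \frac{0}{-1} - 20\right) H{\left(-4,n{\left(0 \right)} \right)} = \left(16 \frac{0}{-1} - 20\right) \frac{-6 + \left(6 - 0\right)}{-6 - 4} = \left(16 \cdot 0 \left(-1\right) - 20\right) \frac{-6 + \left(6 + 0\right)}{-10} = \left(16 \cdot 0 - 20\right) \left(- \frac{-6 + 6}{10}\right) = \left(0 - 20\right) \left(\left(- \frac{1}{10}\right) 0\right) = \left(-20\right) 0 = 0$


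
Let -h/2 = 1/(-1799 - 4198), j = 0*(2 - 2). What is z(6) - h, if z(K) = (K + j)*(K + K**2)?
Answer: 1511242/5997 ≈ 252.00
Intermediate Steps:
j = 0 (j = 0*0 = 0)
z(K) = K*(K + K**2) (z(K) = (K + 0)*(K + K**2) = K*(K + K**2))
h = 2/5997 (h = -2/(-1799 - 4198) = -2/(-5997) = -2*(-1/5997) = 2/5997 ≈ 0.00033350)
z(6) - h = 6**2*(1 + 6) - 1*2/5997 = 36*7 - 2/5997 = 252 - 2/5997 = 1511242/5997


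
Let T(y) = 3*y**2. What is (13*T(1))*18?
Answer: 702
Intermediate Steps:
(13*T(1))*18 = (13*(3*1**2))*18 = (13*(3*1))*18 = (13*3)*18 = 39*18 = 702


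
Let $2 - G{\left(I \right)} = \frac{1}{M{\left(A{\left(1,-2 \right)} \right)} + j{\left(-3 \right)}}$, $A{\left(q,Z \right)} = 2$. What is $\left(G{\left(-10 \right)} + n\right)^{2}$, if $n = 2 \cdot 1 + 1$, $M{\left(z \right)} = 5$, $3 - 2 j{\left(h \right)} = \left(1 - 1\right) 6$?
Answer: $\frac{3969}{169} \approx 23.485$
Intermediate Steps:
$j{\left(h \right)} = \frac{3}{2}$ ($j{\left(h \right)} = \frac{3}{2} - \frac{\left(1 - 1\right) 6}{2} = \frac{3}{2} - \frac{0 \cdot 6}{2} = \frac{3}{2} - 0 = \frac{3}{2} + 0 = \frac{3}{2}$)
$n = 3$ ($n = 2 + 1 = 3$)
$G{\left(I \right)} = \frac{24}{13}$ ($G{\left(I \right)} = 2 - \frac{1}{5 + \frac{3}{2}} = 2 - \frac{1}{\frac{13}{2}} = 2 - \frac{2}{13} = \frac{24}{13}$)
$\left(G{\left(-10 \right)} + n\right)^{2} = \left(\frac{24}{13} + 3\right)^{2} = \left(\frac{63}{13}\right)^{2} = \frac{3969}{169}$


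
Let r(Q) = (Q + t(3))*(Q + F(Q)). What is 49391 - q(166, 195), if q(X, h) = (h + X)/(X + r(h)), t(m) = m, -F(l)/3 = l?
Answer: 3805774475/77054 ≈ 49391.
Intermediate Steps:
F(l) = -3*l
r(Q) = -2*Q*(3 + Q) (r(Q) = (Q + 3)*(Q - 3*Q) = (3 + Q)*(-2*Q) = -2*Q*(3 + Q))
q(X, h) = (X + h)/(X + 2*h*(-3 - h)) (q(X, h) = (h + X)/(X + 2*h*(-3 - h)) = (X + h)/(X + 2*h*(-3 - h)))
49391 - q(166, 195) = 49391 - (166 + 195)/(166 - 6*195 - 2*195**2) = 49391 - 361/(166 - 1170 - 2*38025) = 49391 - 361/(166 - 1170 - 76050) = 49391 - 361/(-77054) = 49391 - (-1)*361/77054 = 49391 - 1*(-361/77054) = 49391 + 361/77054 = 3805774475/77054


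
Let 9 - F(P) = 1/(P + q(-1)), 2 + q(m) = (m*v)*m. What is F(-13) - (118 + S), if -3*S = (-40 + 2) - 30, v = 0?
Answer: -658/5 ≈ -131.60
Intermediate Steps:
S = 68/3 (S = -((-40 + 2) - 30)/3 = -(-38 - 30)/3 = -⅓*(-68) = 68/3 ≈ 22.667)
q(m) = -2 (q(m) = -2 + (m*0)*m = -2 + 0*m = -2 + 0 = -2)
F(P) = 9 - 1/(-2 + P) (F(P) = 9 - 1/(P - 2) = 9 - 1/(-2 + P))
F(-13) - (118 + S) = (-19 + 9*(-13))/(-2 - 13) - (118 + 68/3) = (-19 - 117)/(-15) - 1*422/3 = -1/15*(-136) - 422/3 = 136/15 - 422/3 = -658/5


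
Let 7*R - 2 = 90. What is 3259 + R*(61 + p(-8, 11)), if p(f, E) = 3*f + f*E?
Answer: 18121/7 ≈ 2588.7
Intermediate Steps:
p(f, E) = 3*f + E*f
R = 92/7 (R = 2/7 + (⅐)*90 = 2/7 + 90/7 = 92/7 ≈ 13.143)
3259 + R*(61 + p(-8, 11)) = 3259 + 92*(61 - 8*(3 + 11))/7 = 3259 + 92*(61 - 8*14)/7 = 3259 + 92*(61 - 112)/7 = 3259 + (92/7)*(-51) = 3259 - 4692/7 = 18121/7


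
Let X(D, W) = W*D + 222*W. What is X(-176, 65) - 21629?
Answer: -18639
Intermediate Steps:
X(D, W) = 222*W + D*W (X(D, W) = D*W + 222*W = 222*W + D*W)
X(-176, 65) - 21629 = 65*(222 - 176) - 21629 = 65*46 - 21629 = 2990 - 21629 = -18639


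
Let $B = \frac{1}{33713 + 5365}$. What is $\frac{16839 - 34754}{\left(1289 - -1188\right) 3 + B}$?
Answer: $- \frac{700082370}{290388619} \approx -2.4108$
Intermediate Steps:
$B = \frac{1}{39078} \approx 2.559 \cdot 10^{-5}$
$\frac{16839 - 34754}{\left(1289 - -1188\right) 3 + B} = \frac{16839 - 34754}{\left(1289 - -1188\right) 3 + \frac{1}{39078}} = - \frac{17915}{\left(1289 + 1188\right) 3 + \frac{1}{39078}} = - \frac{17915}{2477 \cdot 3 + \frac{1}{39078}} = - \frac{17915}{7431 + \frac{1}{39078}} = - \frac{17915}{\frac{290388619}{39078}} = \left(-17915\right) \frac{39078}{290388619} = - \frac{700082370}{290388619}$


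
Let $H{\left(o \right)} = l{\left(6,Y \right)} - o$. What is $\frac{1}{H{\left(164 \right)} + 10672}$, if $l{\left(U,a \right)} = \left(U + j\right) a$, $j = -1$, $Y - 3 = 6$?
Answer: $\frac{1}{10553} \approx 9.476 \cdot 10^{-5}$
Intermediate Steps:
$Y = 9$ ($Y = 3 + 6 = 9$)
$l{\left(U,a \right)} = a \left(-1 + U\right)$ ($l{\left(U,a \right)} = \left(U - 1\right) a = \left(-1 + U\right) a = a \left(-1 + U\right)$)
$H{\left(o \right)} = 45 - o$ ($H{\left(o \right)} = 9 \left(-1 + 6\right) - o = 9 \cdot 5 - o = 45 - o$)
$\frac{1}{H{\left(164 \right)} + 10672} = \frac{1}{\left(45 - 164\right) + 10672} = \frac{1}{-119 + 10672} = \frac{1}{10553}$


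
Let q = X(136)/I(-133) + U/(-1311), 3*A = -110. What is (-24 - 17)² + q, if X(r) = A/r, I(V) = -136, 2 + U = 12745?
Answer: 20262835939/12124128 ≈ 1671.3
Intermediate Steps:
U = 12743 (U = -2 + 12745 = 12743)
A = -110/3 (A = (⅓)*(-110) = -110/3 ≈ -36.667)
X(r) = -110/(3*r)
q = -117823229/12124128 (q = -110/3/136/(-136) + 12743/(-1311) = -110/3*1/136*(-1/136) + 12743*(-1/1311) = -55/204*(-1/136) - 12743/1311 = 55/27744 - 12743/1311 = -117823229/12124128 ≈ -9.7181)
(-24 - 17)² + q = (-24 - 17)² - 117823229/12124128 = (-41)² - 117823229/12124128 = 1681 - 117823229/12124128 = 20262835939/12124128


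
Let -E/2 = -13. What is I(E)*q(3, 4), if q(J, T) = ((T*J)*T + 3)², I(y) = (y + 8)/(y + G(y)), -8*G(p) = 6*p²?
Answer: -88434/481 ≈ -183.85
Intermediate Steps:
E = 26 (E = -2*(-13) = 26)
G(p) = -3*p²/4
I(y) = (8 + y)/(y - 3*y²/4) (I(y) = (y + 8)/(y - 3*y²/4) = (8 + y)/(y - 3*y²/4))
q(J, T) = (3 + J*T²)² (q(J, T) = ((J*T)*T + 3)² = (J*T² + 3)² = (3 + J*T²)²)
I(E)*q(3, 4) = (4*(-8 - 1*26)/(26*(-4 + 3*26)))*(3 + 3*4²)² = (4*(1/26)*(-8 - 26)/(-4 + 78))*(3 + 3*16)² = (4*(1/26)*(-34)/74)*(3 + 48)² = (4*(1/26)*(1/74)*(-34))*51² = -34/481*2601 = -88434/481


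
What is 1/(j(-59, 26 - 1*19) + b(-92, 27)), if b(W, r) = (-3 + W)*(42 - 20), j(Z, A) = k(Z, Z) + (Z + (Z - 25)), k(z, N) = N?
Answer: -1/2292 ≈ -0.00043630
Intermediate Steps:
j(Z, A) = -25 + 3*Z (j(Z, A) = Z + (Z + (Z - 25)) = Z + (Z + (-25 + Z)) = Z + (-25 + 2*Z) = -25 + 3*Z)
b(W, r) = -66 + 22*W (b(W, r) = (-3 + W)*22 = -66 + 22*W)
1/(j(-59, 26 - 1*19) + b(-92, 27)) = 1/((-25 + 3*(-59)) + (-66 + 22*(-92))) = 1/((-25 - 177) + (-66 - 2024)) = 1/(-202 - 2090) = 1/(-2292) = -1/2292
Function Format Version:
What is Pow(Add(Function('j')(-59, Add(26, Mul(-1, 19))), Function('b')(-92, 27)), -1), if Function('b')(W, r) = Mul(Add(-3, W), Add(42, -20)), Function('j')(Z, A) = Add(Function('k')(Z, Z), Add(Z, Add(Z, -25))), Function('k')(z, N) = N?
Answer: Rational(-1, 2292) ≈ -0.00043630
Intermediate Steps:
Function('j')(Z, A) = Add(-25, Mul(3, Z)) (Function('j')(Z, A) = Add(Z, Add(Z, Add(Z, -25))) = Add(Z, Add(Z, Add(-25, Z))) = Add(Z, Add(-25, Mul(2, Z))) = Add(-25, Mul(3, Z)))
Function('b')(W, r) = Add(-66, Mul(22, W)) (Function('b')(W, r) = Mul(Add(-3, W), 22) = Add(-66, Mul(22, W)))
Pow(Add(Function('j')(-59, Add(26, Mul(-1, 19))), Function('b')(-92, 27)), -1) = Pow(Add(Add(-25, Mul(3, -59)), Add(-66, Mul(22, -92))), -1) = Pow(Add(Add(-25, -177), Add(-66, -2024)), -1) = Pow(Add(-202, -2090), -1) = Pow(-2292, -1) = Rational(-1, 2292)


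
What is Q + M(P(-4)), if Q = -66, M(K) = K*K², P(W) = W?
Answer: -130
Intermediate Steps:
M(K) = K³
Q + M(P(-4)) = -66 + (-4)³ = -66 - 64 = -130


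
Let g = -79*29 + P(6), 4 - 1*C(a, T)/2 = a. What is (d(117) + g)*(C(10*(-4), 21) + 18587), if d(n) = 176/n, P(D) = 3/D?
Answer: -1111421875/26 ≈ -4.2747e+7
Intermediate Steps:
C(a, T) = 8 - 2*a
g = -4581/2 (g = -79*29 + 3/6 = -2291 + 3*(1/6) = -2291 + 1/2 = -4581/2 ≈ -2290.5)
(d(117) + g)*(C(10*(-4), 21) + 18587) = (176/117 - 4581/2)*((8 - 20*(-4)) + 18587) = (176*(1/117) - 4581/2)*((8 - 2*(-40)) + 18587) = (176/117 - 4581/2)*((8 + 80) + 18587) = -535625*(88 + 18587)/234 = -535625/234*18675 = -1111421875/26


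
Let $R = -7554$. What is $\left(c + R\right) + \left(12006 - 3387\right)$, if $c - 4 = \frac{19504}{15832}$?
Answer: $\frac{2117989}{1979} \approx 1070.2$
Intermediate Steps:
$c = \frac{10354}{1979}$ ($c = 4 + \frac{19504}{15832} = 4 + 19504 \cdot \frac{1}{15832} = 4 + \frac{2438}{1979} = \frac{10354}{1979} \approx 5.2319$)
$\left(c + R\right) + \left(12006 - 3387\right) = \left(\frac{10354}{1979} - 7554\right) + \left(12006 - 3387\right) = - \frac{14939012}{1979} + \left(12006 - 3387\right) = - \frac{14939012}{1979} + 8619 = \frac{2117989}{1979}$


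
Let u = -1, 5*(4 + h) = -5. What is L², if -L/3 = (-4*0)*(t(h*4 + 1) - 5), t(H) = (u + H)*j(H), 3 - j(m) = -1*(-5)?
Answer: 0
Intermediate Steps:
h = -5 (h = -4 + (⅕)*(-5) = -4 - 1 = -5)
j(m) = -2 (j(m) = 3 - (-1)*(-5) = 3 - 1*5 = 3 - 5 = -2)
t(H) = 2 - 2*H (t(H) = (-1 + H)*(-2) = 2 - 2*H)
L = 0 (L = -3*(-4*0)*((2 - 2*(-5*4 + 1)) - 5) = -0*((2 - 2*(-20 + 1)) - 5) = -0*((2 - 2*(-19)) - 5) = -0*((2 + 38) - 5) = -0*(40 - 5) = -0*35 = -3*0 = 0)
L² = 0² = 0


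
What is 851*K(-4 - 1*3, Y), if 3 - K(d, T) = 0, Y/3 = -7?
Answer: 2553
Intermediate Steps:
Y = -21 (Y = 3*(-7) = -21)
K(d, T) = 3 (K(d, T) = 3 - 1*0 = 3 + 0 = 3)
851*K(-4 - 1*3, Y) = 851*3 = 2553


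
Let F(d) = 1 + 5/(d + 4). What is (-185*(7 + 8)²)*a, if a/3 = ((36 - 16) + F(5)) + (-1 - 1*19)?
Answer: -194250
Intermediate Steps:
F(d) = 1 + 5/(4 + d)
a = 14/3 (a = 3*(((36 - 16) + (9 + 5)/(4 + 5)) + (-1 - 1*19)) = 3*((20 + 14/9) + (-1 - 19)) = 3*((20 + (⅑)*14) - 20) = 3*((20 + 14/9) - 20) = 3*(194/9 - 20) = 3*(14/9) = 14/3 ≈ 4.6667)
(-185*(7 + 8)²)*a = -185*(7 + 8)²*(14/3) = -185*15²*(14/3) = -185*225*(14/3) = -41625*14/3 = -194250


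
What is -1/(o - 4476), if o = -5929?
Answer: 1/10405 ≈ 9.6108e-5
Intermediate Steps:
-1/(o - 4476) = -1/(-5929 - 4476) = -1/(-10405) = -1*(-1/10405) = 1/10405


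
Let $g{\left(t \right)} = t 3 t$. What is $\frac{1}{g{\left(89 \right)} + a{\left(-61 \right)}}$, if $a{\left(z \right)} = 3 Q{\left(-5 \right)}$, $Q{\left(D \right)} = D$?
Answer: $\frac{1}{23748} \approx 4.2109 \cdot 10^{-5}$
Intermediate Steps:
$g{\left(t \right)} = 3 t^{2}$ ($g{\left(t \right)} = 3 t t = 3 t^{2}$)
$a{\left(z \right)} = -15$ ($a{\left(z \right)} = 3 \left(-5\right) = -15$)
$\frac{1}{g{\left(89 \right)} + a{\left(-61 \right)}} = \frac{1}{3 \cdot 89^{2} - 15} = \frac{1}{3 \cdot 7921 - 15} = \frac{1}{23763 - 15} = \frac{1}{23748}$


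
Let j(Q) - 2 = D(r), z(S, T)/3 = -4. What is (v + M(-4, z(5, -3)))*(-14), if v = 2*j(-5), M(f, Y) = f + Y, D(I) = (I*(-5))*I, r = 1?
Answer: 308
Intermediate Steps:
z(S, T) = -12 (z(S, T) = 3*(-4) = -12)
D(I) = -5*I**2 (D(I) = (-5*I)*I = -5*I**2)
j(Q) = -3 (j(Q) = 2 - 5*1**2 = 2 - 5*1 = 2 - 5 = -3)
M(f, Y) = Y + f
v = -6 (v = 2*(-3) = -6)
(v + M(-4, z(5, -3)))*(-14) = (-6 + (-12 - 4))*(-14) = (-6 - 16)*(-14) = -22*(-14) = 308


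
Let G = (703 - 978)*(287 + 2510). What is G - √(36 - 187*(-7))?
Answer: -769175 - √1345 ≈ -7.6921e+5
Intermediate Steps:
G = -769175 (G = -275*2797 = -769175)
G - √(36 - 187*(-7)) = -769175 - √(36 - 187*(-7)) = -769175 - √(36 + 1309) = -769175 - √1345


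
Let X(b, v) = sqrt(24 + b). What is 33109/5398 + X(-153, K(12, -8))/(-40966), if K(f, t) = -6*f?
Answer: 33109/5398 - I*sqrt(129)/40966 ≈ 6.1336 - 0.00027725*I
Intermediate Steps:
33109/5398 + X(-153, K(12, -8))/(-40966) = 33109/5398 + sqrt(24 - 153)/(-40966) = 33109*(1/5398) + sqrt(-129)*(-1/40966) = 33109/5398 + (I*sqrt(129))*(-1/40966) = 33109/5398 - I*sqrt(129)/40966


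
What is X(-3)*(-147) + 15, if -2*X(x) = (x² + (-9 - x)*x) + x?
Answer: 1779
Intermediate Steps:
X(x) = -x/2 - x²/2 - x*(-9 - x)/2 (X(x) = -((x² + (-9 - x)*x) + x)/2 = -((x² + x*(-9 - x)) + x)/2 = -(x + x² + x*(-9 - x))/2 = -x/2 - x²/2 - x*(-9 - x)/2)
X(-3)*(-147) + 15 = (4*(-3))*(-147) + 15 = -12*(-147) + 15 = 1764 + 15 = 1779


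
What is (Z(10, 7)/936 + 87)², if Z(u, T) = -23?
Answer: 6627425281/876096 ≈ 7564.7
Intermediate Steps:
(Z(10, 7)/936 + 87)² = (-23/936 + 87)² = (81409/936)² = 6627425281/876096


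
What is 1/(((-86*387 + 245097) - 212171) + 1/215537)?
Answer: -215537/76731171 ≈ -0.0028090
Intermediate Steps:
1/(((-86*387 + 245097) - 212171) + 1/215537) = 1/(((-33282 + 245097) - 212171) + 1/215537) = 1/((211815 - 212171) + 1/215537) = 1/(-356 + 1/215537) = 1/(-76731171/215537) = -215537/76731171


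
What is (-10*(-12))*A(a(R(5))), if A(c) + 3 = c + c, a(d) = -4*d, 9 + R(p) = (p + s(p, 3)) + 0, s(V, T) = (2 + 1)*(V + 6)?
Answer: -28200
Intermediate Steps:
s(V, T) = 18 + 3*V (s(V, T) = 3*(6 + V) = 18 + 3*V)
R(p) = 9 + 4*p (R(p) = -9 + ((p + (18 + 3*p)) + 0) = -9 + ((18 + 4*p) + 0) = -9 + (18 + 4*p) = 9 + 4*p)
A(c) = -3 + 2*c (A(c) = -3 + (c + c) = -3 + 2*c)
(-10*(-12))*A(a(R(5))) = (-10*(-12))*(-3 + 2*(-4*(9 + 4*5))) = 120*(-3 + 2*(-4*(9 + 20))) = 120*(-3 + 2*(-4*29)) = 120*(-3 + 2*(-116)) = 120*(-3 - 232) = 120*(-235) = -28200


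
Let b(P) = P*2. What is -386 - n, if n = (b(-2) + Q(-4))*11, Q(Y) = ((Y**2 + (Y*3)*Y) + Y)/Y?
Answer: -177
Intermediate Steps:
Q(Y) = (Y + 4*Y**2)/Y (Q(Y) = ((Y**2 + (3*Y)*Y) + Y)/Y = ((Y**2 + 3*Y**2) + Y)/Y = (4*Y**2 + Y)/Y = (Y + 4*Y**2)/Y)
b(P) = 2*P
n = -209 (n = (2*(-2) + (1 + 4*(-4)))*11 = (-4 + (1 - 16))*11 = (-4 - 15)*11 = -19*11 = -209)
-386 - n = -386 - 1*(-209) = -386 + 209 = -177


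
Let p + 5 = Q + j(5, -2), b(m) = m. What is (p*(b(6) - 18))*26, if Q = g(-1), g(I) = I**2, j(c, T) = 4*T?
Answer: 3744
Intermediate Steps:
Q = 1 (Q = (-1)**2 = 1)
p = -12 (p = -5 + (1 + 4*(-2)) = -5 + (1 - 8) = -5 - 7 = -12)
(p*(b(6) - 18))*26 = -12*(6 - 18)*26 = -12*(-12)*26 = 144*26 = 3744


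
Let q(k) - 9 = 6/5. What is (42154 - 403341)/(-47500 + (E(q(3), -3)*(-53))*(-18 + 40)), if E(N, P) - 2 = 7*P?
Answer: 361187/25346 ≈ 14.250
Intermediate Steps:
q(k) = 51/5 (q(k) = 9 + 6/5 = 51/5)
E(N, P) = 2 + 7*P
(42154 - 403341)/(-47500 + (E(q(3), -3)*(-53))*(-18 + 40)) = (42154 - 403341)/(-47500 + ((2 + 7*(-3))*(-53))*(-18 + 40)) = -361187/(-47500 + ((2 - 21)*(-53))*22) = -361187/(-47500 - 19*(-53)*22) = -361187/(-47500 + 1007*22) = -361187/(-47500 + 22154) = -361187/(-25346) = -361187*(-1/25346) = 361187/25346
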